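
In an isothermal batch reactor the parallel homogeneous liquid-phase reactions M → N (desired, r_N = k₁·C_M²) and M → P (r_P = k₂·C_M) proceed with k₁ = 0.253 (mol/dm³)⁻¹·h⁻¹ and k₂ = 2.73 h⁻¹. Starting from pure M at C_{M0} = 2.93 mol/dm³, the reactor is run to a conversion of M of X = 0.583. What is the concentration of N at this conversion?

0.273 mol/dm³

C_M = C_{M0}(1−X) = 1.222 mol/dm³.
Along a PFR/batch, dC_P/dC_M = −r_P/(r_N+r_P) = −k₂/(k₂+k₁·C_M).
Integrating from C_{M0} to C_M: C_P = (2.73/0.253)·ln[(2.73+0.253·2.93)/(2.73+0.253·1.22)] = 10.79·ln(3.471/3.039) = 1.435 mol/dm³.
Then C_N = (C_{M0}−C_M) − C_P = 1.708 − 1.435 = 0.2735 mol/dm³.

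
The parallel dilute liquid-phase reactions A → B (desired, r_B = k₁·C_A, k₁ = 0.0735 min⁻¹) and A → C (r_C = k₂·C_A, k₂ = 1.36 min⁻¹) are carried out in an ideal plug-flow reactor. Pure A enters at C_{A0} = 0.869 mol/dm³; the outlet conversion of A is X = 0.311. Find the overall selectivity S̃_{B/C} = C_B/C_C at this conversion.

0.0540

C_A = C_{A0}(1−X) = 0.5987 mol/dm³.
Both paths are first order in A, so the instantaneous fraction to B is constant: dC_B/d(−C_A) = k₁/(k₁+k₂) = 0.05127.
C_B = 0.05127·(C_{A0}−C_A) = 0.05127×0.2703 = 0.0139 mol/dm³.
C_C = (C_{A0}−C_A)−C_B = 0.2564 mol/dm³; S̃_{B/C} = 0.01386/0.2564 = 0.0540.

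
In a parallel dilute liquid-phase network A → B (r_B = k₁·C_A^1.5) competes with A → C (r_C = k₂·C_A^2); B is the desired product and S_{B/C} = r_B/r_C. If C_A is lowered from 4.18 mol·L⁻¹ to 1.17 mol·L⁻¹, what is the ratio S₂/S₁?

1.89

S_{B/C} = (k₁/k₂)·C_A^-0.5, so S₂/S₁ = (C_{A,2}/C_{A,1})^-0.5.
= (1.17/4.18)^(-0.5) = (0.2799)^(-0.5) = 1.89.
Selectivity toward B rises as C_A falls — low-concentration operation is favoured.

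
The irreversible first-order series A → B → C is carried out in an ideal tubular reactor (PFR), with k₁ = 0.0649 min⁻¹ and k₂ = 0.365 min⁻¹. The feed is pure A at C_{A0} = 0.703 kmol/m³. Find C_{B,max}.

For a first-order series the maximum intermediate yield is C_{B,max}/C_{A0} = (k₁/k₂)^[k₂/(k₂−k₁)].
= (0.0649/0.365)^(0.365/(0.365−0.0649)) = (0.1778)^(1.216) = 0.1224.
C_{B,max} = 0.1224×0.703 = 0.0860 kmol/m³.

0.0860 kmol/m³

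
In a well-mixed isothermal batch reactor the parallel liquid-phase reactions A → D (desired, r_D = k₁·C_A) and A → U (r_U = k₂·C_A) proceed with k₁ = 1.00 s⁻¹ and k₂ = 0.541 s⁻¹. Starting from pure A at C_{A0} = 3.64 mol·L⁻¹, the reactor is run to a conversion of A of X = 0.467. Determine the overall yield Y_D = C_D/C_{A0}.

0.303

C_A = C_{A0}(1−X) = 1.940 mol·L⁻¹.
Both paths are first order in A, so the instantaneous fraction to D is constant: dC_D/d(−C_A) = k₁/(k₁+k₂) = 0.6489.
C_D = 0.6489·(C_{A0}−C_A) = 0.6489×1.700 = 1.10 mol·L⁻¹.
Y_D = C_D/C_{A0} = 1.103/3.64 = 0.303.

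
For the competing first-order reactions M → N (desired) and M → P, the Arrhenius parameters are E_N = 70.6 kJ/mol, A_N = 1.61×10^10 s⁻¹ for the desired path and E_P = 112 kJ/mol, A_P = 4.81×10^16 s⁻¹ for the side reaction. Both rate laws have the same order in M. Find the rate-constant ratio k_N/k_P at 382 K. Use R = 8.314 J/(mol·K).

With equal orders, S_{N/P} = k_N/k_P = (A_N/A_P)·exp[(E_P−E_N)/(RT)].
(E_P−E_N)/(RT) = (112−70.6)×10³/(8.314×382) = 41400/3176 = 13.04.
k_N/k_P = (1.61×10^10/4.81×10^16)·exp(13.04) = 3.347×10^-7 × 4.584×10^5 = 0.153.

0.153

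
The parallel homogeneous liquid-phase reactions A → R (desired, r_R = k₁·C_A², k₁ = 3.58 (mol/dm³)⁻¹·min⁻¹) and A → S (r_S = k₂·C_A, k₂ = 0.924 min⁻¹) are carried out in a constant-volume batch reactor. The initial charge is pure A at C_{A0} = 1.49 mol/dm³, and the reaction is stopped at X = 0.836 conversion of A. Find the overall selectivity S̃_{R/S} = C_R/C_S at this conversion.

C_A = C_{A0}(1−X) = 0.2444 mol/dm³.
Along a PFR/batch, dC_S/dC_A = −r_S/(r_R+r_S) = −k₂/(k₂+k₁·C_A).
Integrating from C_{A0} to C_A: C_S = (0.924/3.58)·ln[(0.924+3.58·1.49)/(0.924+3.58·0.244)] = 0.2581·ln(6.258/1.799) = 0.3218 mol/dm³.
Then C_R = (C_{A0}−C_A) − C_S = 1.246 − 0.3218 = 0.9238 mol/dm³.
S̃_{R/S} = C_R/C_S = 0.9238/0.3218 = 2.87.

2.87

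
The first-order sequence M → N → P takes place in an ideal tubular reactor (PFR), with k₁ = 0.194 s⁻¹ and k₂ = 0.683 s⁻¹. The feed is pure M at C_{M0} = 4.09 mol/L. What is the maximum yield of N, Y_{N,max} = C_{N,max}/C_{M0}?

0.172

Evaluating C_N at τ_opt = ln(k₂/k₁)/(k₂−k₁) gives C_{N,max}/C_{M0} = (k₁/k₂)^[k₂/(k₂−k₁)].
= (0.194/0.683)^(0.683/(0.683−0.194)) = (0.2840)^(1.397) = 0.1724.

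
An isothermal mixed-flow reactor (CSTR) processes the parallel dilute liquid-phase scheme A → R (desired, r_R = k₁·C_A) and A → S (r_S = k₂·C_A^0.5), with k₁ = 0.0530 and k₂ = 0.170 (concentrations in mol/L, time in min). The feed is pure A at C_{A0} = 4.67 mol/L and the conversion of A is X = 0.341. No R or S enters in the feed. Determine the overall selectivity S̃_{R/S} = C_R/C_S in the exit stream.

0.547

Exit C_A = C_{A0}(1−X) = 4.67×0.659 = 3.078 mol/L.
A CSTR operates uniformly at the exit composition, giving r_R = 0.1631 and r_S = 0.2982 (each k·C_A^n at C_A = 3.078).
Overall selectivity = C_R/C_S = r_Rτ/(r_Sτ) = r_R/r_S = 0.547.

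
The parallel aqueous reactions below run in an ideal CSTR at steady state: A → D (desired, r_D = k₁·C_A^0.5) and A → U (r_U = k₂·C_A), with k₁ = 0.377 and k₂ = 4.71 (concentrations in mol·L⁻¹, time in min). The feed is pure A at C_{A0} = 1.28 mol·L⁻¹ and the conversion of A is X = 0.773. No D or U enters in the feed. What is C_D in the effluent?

0.128 mol·L⁻¹

Exit C_A = C_{A0}(1−X) = 1.28×0.227 = 0.2906 mol·L⁻¹.
A CSTR operates uniformly at the exit composition, giving r_D = 0.2032 and r_U = 1.369 (each k·C_A^n at C_A = 0.2906).
Fraction of consumed A going to D: r_D/(r_D+r_U) = 0.1293.
C_D = 0.1293·C_{A0}·X = 0.1293×1.28×0.773 = 0.128 mol·L⁻¹.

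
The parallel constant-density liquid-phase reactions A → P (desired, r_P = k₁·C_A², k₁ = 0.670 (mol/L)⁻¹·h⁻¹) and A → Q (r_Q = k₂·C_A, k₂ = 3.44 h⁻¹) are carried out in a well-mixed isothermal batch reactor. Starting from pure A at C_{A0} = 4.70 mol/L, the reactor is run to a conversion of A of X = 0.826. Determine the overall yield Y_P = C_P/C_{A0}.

C_A = C_{A0}(1−X) = 0.8178 mol/L.
Along a PFR/batch, dC_Q/dC_A = −r_Q/(r_P+r_Q) = −k₂/(k₂+k₁·C_A).
Integrating from C_{A0} to C_A: C_Q = (3.44/0.670)·ln[(3.44+0.670·4.70)/(3.44+0.670·0.818)] = 5.134·ln(6.589/3.988) = 2.578 mol/L.
Then C_P = (C_{A0}−C_A) − C_Q = 3.882 − 2.578 = 1.304 mol/L.
Y_P = C_P/C_{A0} = 1.304/4.70 = 0.277.

0.277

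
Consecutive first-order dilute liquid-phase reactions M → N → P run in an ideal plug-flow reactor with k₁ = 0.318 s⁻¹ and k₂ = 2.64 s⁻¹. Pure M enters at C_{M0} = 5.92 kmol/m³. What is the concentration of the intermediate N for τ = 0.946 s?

0.533 kmol/m³

Solving the coupled first-order balances gives C_N(τ) = [k₁/(k₂−k₁)]·C_{M0}·(e^(−k₁τ) − e^(−k₂τ)).
e^(−k₁τ) = e^(−0.318×0.946) = e^(−0.3008) = 0.7402; e^(−k₂τ) = e^(−2.497) = 0.08230.
C_N = 0.318×5.92/(2.64−0.318) × (0.7402−0.08230) = 0.8107×0.6579 = 0.5334 kmol/m³.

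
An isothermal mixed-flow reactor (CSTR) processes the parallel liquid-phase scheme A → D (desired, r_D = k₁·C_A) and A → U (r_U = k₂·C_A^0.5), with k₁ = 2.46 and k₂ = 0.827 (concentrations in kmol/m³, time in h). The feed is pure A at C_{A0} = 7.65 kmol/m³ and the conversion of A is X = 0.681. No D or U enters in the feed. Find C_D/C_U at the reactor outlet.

Exit C_A = C_{A0}(1−X) = 7.65×0.319 = 2.440 kmol/m³.
A CSTR operates uniformly at the exit composition, giving r_D = 6.003 and r_U = 1.292 (each k·C_A^n at C_A = 2.440).
Overall selectivity = C_D/C_U = r_Dτ/(r_Uτ) = r_D/r_U = 4.65.

4.65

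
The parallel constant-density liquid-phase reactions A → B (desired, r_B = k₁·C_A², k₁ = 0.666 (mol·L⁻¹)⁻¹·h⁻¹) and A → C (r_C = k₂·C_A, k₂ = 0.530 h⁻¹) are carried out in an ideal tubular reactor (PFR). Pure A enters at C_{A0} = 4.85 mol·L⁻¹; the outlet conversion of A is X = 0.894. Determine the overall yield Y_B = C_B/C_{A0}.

C_A = C_{A0}(1−X) = 0.5141 mol·L⁻¹.
Along a PFR/batch, dC_C/dC_A = −r_C/(r_B+r_C) = −k₂/(k₂+k₁·C_A).
Integrating from C_{A0} to C_A: C_C = (0.530/0.666)·ln[(0.530+0.666·4.85)/(0.530+0.666·0.514)] = 0.7958·ln(3.760/0.8724) = 1.163 mol·L⁻¹.
Then C_B = (C_{A0}−C_A) − C_C = 4.336 − 1.163 = 3.173 mol·L⁻¹.
Y_B = C_B/C_{A0} = 3.173/4.85 = 0.654.

0.654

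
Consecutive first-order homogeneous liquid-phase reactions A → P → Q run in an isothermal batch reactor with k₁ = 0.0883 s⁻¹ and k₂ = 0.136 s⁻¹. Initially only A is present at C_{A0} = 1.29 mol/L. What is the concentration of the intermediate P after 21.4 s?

Solving the coupled first-order balances gives C_P(t) = [k₁/(k₂−k₁)]·C_{A0}·(e^(−k₁t) − e^(−k₂t)).
e^(−k₁t) = e^(−0.0883×21.4) = e^(−1.890) = 0.1511; e^(−k₂t) = e^(−2.910) = 0.05445.
C_P = 0.0883×1.29/(0.136−0.0883) × (0.1511−0.05445) = 2.388×0.09668 = 0.2309 mol/L.

0.231 mol/L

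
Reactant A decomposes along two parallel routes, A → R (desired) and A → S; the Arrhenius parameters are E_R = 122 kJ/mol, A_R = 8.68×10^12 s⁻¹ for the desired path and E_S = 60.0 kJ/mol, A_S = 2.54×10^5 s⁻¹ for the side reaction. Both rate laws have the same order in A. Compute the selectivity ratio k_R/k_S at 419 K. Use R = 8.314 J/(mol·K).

k_R/k_S = (A_R/A_S)·exp[−(E_R−E_S)/(RT)] = (A_R/A_S)·exp[(E_S−E_R)/(RT)].
(E_S−E_R)/(RT) = (60.0−122)×10³/(8.314×419) = -62000/3484 = -17.80.
k_R/k_S = (8.68×10^12/2.54×10^5)·exp(-17.80) = 3.417×10^7 × 1.864×10^-8 = 0.637.
Since E_R > E_S, raising the temperature improves selectivity toward R.

0.637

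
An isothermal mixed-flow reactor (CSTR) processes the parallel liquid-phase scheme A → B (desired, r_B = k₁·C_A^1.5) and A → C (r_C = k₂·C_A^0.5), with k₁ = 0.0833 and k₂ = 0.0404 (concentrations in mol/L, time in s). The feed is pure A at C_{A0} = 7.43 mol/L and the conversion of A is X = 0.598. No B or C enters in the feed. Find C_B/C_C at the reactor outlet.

Exit C_A = C_{A0}(1−X) = 7.43×0.402 = 2.987 mol/L.
In a CSTR the entire volume is at exit conditions, so r_B = 0.0833×2.987^1.5 = 0.4300 and r_C = 0.0404×2.987^0.5 = 0.06982.
Overall selectivity = C_B/C_C = r_Bτ/(r_Cτ) = r_B/r_C = 6.16.

6.16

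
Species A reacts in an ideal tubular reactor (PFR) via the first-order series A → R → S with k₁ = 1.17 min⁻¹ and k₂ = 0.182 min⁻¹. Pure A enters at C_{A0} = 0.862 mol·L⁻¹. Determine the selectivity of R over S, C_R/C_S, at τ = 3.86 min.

The intermediate concentration in a first-order A→B→C sequence is C_R = k₁C_{A0}(e^(−k₁τ) − e^(−k₂τ))/(k₂−k₁).
e^(−k₁τ) = e^(−1.17×3.86) = e^(−4.516) = 0.01093; e^(−k₂τ) = e^(−0.7025) = 0.4953.
C_R = 1.17×0.862/(0.182−1.17) × (0.01093−0.4953) = (-1.021)×(-0.4844) = 0.4945 mol·L⁻¹.
C_A = C_{A0}e^(−k₁τ) = 0.009422 mol·L⁻¹, so C_S = C_{A0}−C_A−C_R = 0.3581 mol·L⁻¹; C_R/C_S = 1.38.

1.38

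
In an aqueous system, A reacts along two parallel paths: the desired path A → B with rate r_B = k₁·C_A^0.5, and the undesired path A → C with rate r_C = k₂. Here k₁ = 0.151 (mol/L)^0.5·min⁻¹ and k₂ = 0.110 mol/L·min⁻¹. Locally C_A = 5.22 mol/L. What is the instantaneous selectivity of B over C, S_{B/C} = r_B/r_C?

3.14

S_{B/C} = r_B/r_C = (k₁·C_A^0.5)/(k₂) = (k₁/k₂)·C_A^0.5.
= (0.151×5.220^0.5) / (0.110) = 0.3450/0.1100 = 3.14.
Since the desired path is higher order in A, keeping C_A high (PFR or concentrated feed) favours B.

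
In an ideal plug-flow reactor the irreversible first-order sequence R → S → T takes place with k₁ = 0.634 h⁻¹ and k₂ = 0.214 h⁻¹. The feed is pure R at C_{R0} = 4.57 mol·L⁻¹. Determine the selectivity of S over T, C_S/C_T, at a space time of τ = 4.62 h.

Solving the coupled first-order balances gives C_S(τ) = [k₁/(k₂−k₁)]·C_{R0}·(e^(−k₁τ) − e^(−k₂τ)).
e^(−k₁τ) = e^(−0.634×4.62) = e^(−2.929) = 0.05345; e^(−k₂τ) = e^(−0.9887) = 0.3721.
C_S = 0.634×4.57/(0.214−0.634) × (0.05345−0.3721) = (-6.899)×(-0.3186) = 2.198 mol·L⁻¹.
C_R = C_{R0}e^(−k₁τ) = 0.2442 mol·L⁻¹, so C_T = C_{R0}−C_R−C_S = 2.128 mol·L⁻¹; C_S/C_T = 1.03.

1.03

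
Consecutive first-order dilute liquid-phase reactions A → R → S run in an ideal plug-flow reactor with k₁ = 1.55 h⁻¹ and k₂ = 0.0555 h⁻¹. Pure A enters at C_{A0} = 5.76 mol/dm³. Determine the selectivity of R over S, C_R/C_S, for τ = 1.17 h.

For first-order series with pure A initially, C_R(τ) = k₁C_{A0}/(k₂−k₁)·(e^(−k₁τ) − e^(−k₂τ)).
e^(−k₁τ) = e^(−1.55×1.17) = e^(−1.813) = 0.1631; e^(−k₂τ) = e^(−0.06493) = 0.9371.
C_R = 1.55×5.76/(0.0555−1.55) × (0.1631−0.9371) = (-5.974)×(-0.7740) = 4.624 mol/dm³.
C_A = C_{A0}e^(−k₁τ) = 0.9394 mol/dm³, so C_S = C_{A0}−C_A−C_R = 0.1966 mol/dm³; C_R/C_S = 23.5.

23.5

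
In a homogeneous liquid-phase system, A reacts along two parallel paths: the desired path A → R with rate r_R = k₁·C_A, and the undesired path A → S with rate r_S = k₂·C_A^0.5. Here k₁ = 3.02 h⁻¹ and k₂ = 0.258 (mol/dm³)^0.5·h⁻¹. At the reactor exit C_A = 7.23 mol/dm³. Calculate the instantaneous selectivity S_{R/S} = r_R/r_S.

31.5

S_{R/S} = r_R/r_S = (k₁·C_A)/(k₂·C_A^0.5) = (k₁/k₂)·C_A^0.5.
= (3.02×7.230) / (0.258×7.230^0.5) = 21.83/0.6937 = 31.5.
Since the desired path is higher order in A, keeping C_A high (PFR or concentrated feed) favours R.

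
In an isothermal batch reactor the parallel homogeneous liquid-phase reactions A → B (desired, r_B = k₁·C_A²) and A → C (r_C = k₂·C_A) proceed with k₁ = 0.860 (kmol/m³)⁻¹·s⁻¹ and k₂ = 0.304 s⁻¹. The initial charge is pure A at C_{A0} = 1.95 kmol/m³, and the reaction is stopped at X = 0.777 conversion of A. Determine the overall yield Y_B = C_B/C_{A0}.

0.583

C_A = C_{A0}(1−X) = 0.4348 kmol/m³.
Along a PFR/batch, dC_C/dC_A = −r_C/(r_B+r_C) = −k₂/(k₂+k₁·C_A).
Integrating from C_{A0} to C_A: C_C = (0.304/0.860)·ln[(0.304+0.860·1.95)/(0.304+0.860·0.435)] = 0.3535·ln(1.981/0.6780) = 0.3790 kmol/m³.
Then C_B = (C_{A0}−C_A) − C_C = 1.515 − 0.3790 = 1.136 kmol/m³.
Y_B = C_B/C_{A0} = 1.136/1.95 = 0.583.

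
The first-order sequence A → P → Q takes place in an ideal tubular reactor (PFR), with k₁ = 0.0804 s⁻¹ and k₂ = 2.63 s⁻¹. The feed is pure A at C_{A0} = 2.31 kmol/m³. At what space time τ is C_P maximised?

1.37 s

Setting dC_P/dτ = 0 gives τ_opt = ln(k₂/k₁)/(k₂−k₁).
= ln(2.63/0.0804)/(2.63−0.0804) = ln(32.71)/2.550 = 3.488/2.550 = 1.37 s.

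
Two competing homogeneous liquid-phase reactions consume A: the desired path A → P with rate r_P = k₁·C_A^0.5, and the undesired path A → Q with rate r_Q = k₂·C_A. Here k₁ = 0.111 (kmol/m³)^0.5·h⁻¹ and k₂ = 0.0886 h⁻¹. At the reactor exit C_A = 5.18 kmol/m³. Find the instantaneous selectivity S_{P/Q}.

S_{P/Q} = r_P/r_Q = (k₁·C_A^0.5)/(k₂·C_A) = (k₁/k₂)·C_A^-0.5.
= (0.111×5.180^0.5) / (0.0886×5.180) = 0.2526/0.4589 = 0.550.

0.550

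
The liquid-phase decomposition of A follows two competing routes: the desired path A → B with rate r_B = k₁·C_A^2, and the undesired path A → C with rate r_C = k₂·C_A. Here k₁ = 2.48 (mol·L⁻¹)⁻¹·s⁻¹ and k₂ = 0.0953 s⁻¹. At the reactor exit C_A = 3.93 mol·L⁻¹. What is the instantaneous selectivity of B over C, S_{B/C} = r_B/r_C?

102

S_{B/C} = r_B/r_C = (k₁·C_A^2)/(k₂·C_A) = (k₁/k₂)·C_A.
= (2.48×3.930^2) / (0.0953×3.930) = 38.30/0.3745 = 102.
Since the desired path is higher order in A, keeping C_A high (PFR or concentrated feed) favours B.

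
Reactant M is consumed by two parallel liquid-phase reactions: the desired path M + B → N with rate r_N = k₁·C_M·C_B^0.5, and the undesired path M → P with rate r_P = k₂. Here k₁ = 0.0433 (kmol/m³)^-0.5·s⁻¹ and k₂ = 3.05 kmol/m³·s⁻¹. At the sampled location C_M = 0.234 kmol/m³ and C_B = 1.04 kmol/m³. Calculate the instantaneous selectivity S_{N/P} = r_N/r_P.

S_{N/P} = r_N/r_P = (k₁·C_M·C_B^0.5)/(k₂) = (k₁/k₂)·C_M·C_B^0.5.
= (0.0433×0.2340×1.040^0.5) / (3.05) = 0.01033/3.050 = 0.00339.
Since the desired path is higher order in M, keeping C_M high (PFR or concentrated feed) favours N.

0.00339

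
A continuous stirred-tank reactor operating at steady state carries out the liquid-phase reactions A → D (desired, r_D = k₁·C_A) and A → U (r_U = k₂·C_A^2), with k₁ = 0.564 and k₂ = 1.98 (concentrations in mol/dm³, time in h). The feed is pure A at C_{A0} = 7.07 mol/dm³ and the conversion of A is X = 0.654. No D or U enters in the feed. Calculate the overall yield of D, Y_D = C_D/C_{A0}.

Exit C_A = C_{A0}(1−X) = 7.07×0.346 = 2.446 mol/dm³.
Rates in a CSTR are evaluated at the outlet concentration: r_D = 0.564×2.446 = 1.380, r_U = 1.98×2.446^2 = 11.85.
Fraction of consumed A going to D: r_D/(r_D+r_U) = 0.1043.
C_D = 0.1043·C_{A0}·X = 0.1043×7.07×0.654 = 0.482 mol/dm³; Y_D = C_D/C_{A0} = 0.0682.

0.0682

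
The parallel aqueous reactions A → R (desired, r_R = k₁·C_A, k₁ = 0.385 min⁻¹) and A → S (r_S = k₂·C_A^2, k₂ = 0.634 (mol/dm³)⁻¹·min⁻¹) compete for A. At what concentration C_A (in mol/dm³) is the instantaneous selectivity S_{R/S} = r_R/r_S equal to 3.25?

0.187 mol/dm³

S_{R/S} = (k₁/k₂)·C_A⁻¹ ⇒ C_A = (S·k₂/k₁)^(-1).
= (3.25×0.634/0.385)^(-1) = (5.352)^(-1) = 0.187 mol/dm³.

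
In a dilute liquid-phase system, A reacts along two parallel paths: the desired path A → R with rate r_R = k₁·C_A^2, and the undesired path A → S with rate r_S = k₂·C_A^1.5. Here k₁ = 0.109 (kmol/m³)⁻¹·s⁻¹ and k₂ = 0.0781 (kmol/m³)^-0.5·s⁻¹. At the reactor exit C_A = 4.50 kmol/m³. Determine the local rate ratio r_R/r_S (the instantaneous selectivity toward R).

2.96

S_{R/S} = r_R/r_S = (k₁·C_A^2)/(k₂·C_A^1.5) = (k₁/k₂)·C_A^0.5.
= (0.109×4.500^2) / (0.0781×4.500^1.5) = 2.207/0.7455 = 2.96.
Since the desired path is higher order in A, keeping C_A high (PFR or concentrated feed) favours R.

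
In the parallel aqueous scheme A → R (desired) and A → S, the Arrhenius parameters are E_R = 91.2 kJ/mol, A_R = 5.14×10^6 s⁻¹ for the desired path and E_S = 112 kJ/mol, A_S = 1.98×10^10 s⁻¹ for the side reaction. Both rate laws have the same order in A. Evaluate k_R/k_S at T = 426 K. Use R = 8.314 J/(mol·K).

0.0922

Since both paths have the same order in A, the concentration cancels and S_{R/S} = k_R/k_S = (A_R/A_S)·exp[(E_S−E_R)/(RT)].
(E_S−E_R)/(RT) = (112−91.2)×10³/(8.314×426) = 20800/3542 = 5.873.
k_R/k_S = (5.14×10^6/1.98×10^10)·exp(5.873) = 2.596×10^-4 × 355.2 = 0.0922.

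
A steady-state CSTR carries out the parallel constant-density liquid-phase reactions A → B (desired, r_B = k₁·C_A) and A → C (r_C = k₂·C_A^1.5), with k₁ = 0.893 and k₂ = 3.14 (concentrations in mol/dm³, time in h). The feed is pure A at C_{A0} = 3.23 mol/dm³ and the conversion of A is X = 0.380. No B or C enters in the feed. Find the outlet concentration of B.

0.205 mol/dm³

Exit C_A = C_{A0}(1−X) = 3.23×0.620 = 2.003 mol/dm³.
A CSTR operates uniformly at the exit composition, giving r_B = 1.788 and r_C = 8.899 (each k·C_A^n at C_A = 2.003).
Fraction of consumed A going to B: r_B/(r_B+r_C) = 0.1673.
C_B = 0.1673·C_{A0}·X = 0.1673×3.23×0.380 = 0.205 mol/dm³.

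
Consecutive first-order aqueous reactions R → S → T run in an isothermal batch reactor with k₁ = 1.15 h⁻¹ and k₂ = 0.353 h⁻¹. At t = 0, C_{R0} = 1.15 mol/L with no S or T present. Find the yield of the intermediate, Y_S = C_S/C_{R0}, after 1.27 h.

The intermediate concentration in a first-order A→B→C sequence is C_S = k₁C_{R0}(e^(−k₁t) − e^(−k₂t))/(k₂−k₁).
e^(−k₁t) = e^(−1.15×1.27) = e^(−1.460) = 0.2321; e^(−k₂t) = e^(−0.4483) = 0.6387.
C_S = 1.15×1.15/(0.353−1.15) × (0.2321−0.6387) = (-1.659)×(-0.4066) = 0.6747 mol/L.
Y_S = C_S/C_{R0} = 0.6747/1.15 = 0.587.

0.587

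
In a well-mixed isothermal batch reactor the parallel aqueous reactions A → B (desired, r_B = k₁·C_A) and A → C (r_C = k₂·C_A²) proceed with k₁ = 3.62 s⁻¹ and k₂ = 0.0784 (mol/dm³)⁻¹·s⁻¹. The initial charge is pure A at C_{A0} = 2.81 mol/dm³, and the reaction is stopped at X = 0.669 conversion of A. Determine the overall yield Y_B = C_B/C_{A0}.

C_A = C_{A0}(1−X) = 0.9301 mol/dm³.
Along a PFR/batch, dC_B/dC_A = −r_B/(r_B+r_C) = −k₁/(k₁+k₂·C_A).
Integrating from C_{A0} to C_A: C_B = (3.62/0.0784)·ln[(3.62+0.0784·2.81)/(3.62+0.0784·0.930)] = 46.17·ln(3.840/3.693) = 1.807 mol/dm³.
Y_B = C_B/C_{A0} = 1.807/2.81 = 0.643.

0.643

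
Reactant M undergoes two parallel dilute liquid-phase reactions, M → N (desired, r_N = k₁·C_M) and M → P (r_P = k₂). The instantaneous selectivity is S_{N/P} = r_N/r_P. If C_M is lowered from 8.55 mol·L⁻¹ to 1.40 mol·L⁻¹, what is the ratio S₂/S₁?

S_{N/P} = (k₁/k₂)·C_M, so S₂/S₁ = (C_{M,2}/C_{M,1}).
= 1.40/8.55 = 0.164.
Selectivity toward N falls as C_M falls — high-concentration operation is favoured.

0.164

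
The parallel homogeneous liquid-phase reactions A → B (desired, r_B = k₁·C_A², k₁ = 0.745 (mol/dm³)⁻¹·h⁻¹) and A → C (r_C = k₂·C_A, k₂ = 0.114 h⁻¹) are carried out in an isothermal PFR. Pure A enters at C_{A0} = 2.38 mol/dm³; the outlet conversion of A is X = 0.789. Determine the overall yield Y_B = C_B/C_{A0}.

C_A = C_{A0}(1−X) = 0.5022 mol/dm³.
Along a PFR/batch, dC_C/dC_A = −r_C/(r_B+r_C) = −k₂/(k₂+k₁·C_A).
Integrating from C_{A0} to C_A: C_C = (0.114/0.745)·ln[(0.114+0.745·2.38)/(0.114+0.745·0.502)] = 0.1530·ln(1.887/0.4881) = 0.2069 mol/dm³.
Then C_B = (C_{A0}−C_A) − C_C = 1.878 − 0.2069 = 1.671 mol/dm³.
Y_B = C_B/C_{A0} = 1.671/2.38 = 0.702.

0.702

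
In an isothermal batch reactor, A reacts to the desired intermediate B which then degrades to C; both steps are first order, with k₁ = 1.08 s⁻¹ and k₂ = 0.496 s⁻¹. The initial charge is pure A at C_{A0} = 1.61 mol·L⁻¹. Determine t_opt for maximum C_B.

The intermediate peaks when r₁ = r₂, i.e. k₁e^(−k₁t) = k₂e^(−k₂t), giving t_opt = ln(k₂/k₁)/(k₂−k₁).
= ln(0.496/1.08)/(0.496−1.08) = ln(0.4593)/-0.5840 = -0.7781/-0.5840 = 1.33 s.

1.33 s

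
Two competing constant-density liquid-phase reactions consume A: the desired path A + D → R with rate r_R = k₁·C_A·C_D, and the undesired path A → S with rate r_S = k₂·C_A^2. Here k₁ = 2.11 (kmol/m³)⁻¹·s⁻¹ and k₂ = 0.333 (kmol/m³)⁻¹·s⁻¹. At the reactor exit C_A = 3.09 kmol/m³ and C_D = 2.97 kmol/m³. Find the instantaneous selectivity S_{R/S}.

6.09

S_{R/S} = r_R/r_S = (k₁·C_A·C_D)/(k₂·C_A^2) = (k₁/k₂)·C_A⁻¹·C_D.
= (2.11×3.090×2.970) / (0.333×3.090^2) = 19.36/3.180 = 6.09.
The undesired path is higher order in A, so low C_A (CSTR or dilute feed) favours R.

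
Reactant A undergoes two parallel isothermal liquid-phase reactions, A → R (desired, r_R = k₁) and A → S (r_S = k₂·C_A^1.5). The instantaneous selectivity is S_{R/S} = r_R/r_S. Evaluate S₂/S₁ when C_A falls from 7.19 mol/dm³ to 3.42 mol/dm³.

S_{R/S} = (k₁/k₂)·C_A^-1.5, so S₂/S₁ = (C_{A,2}/C_{A,1})^-1.5.
= (3.42/7.19)^(-1.5) = (0.4757)^(-1.5) = 3.05.

3.05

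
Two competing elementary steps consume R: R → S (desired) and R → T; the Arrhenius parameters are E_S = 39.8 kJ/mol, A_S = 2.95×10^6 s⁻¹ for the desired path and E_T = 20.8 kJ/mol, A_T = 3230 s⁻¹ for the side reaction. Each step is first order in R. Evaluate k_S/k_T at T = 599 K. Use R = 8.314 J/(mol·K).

20.1

Since both paths have the same order in R, the concentration cancels and S_{S/T} = k_S/k_T = (A_S/A_T)·exp[(E_T−E_S)/(RT)].
(E_T−E_S)/(RT) = (20.8−39.8)×10³/(8.314×599) = -19000/4980 = -3.815.
k_S/k_T = (2.95×10^6/3230)·exp(-3.815) = 913.3 × 0.02203 = 20.1.
Since E_S > E_T, raising the temperature improves selectivity toward S.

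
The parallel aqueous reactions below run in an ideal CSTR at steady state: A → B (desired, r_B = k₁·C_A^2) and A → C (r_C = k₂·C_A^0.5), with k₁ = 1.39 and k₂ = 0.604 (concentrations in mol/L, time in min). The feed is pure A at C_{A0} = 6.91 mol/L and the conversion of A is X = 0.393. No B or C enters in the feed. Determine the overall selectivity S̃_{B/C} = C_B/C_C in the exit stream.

19.8

Exit C_A = C_{A0}(1−X) = 6.91×0.607 = 4.194 mol/L.
Rates in a CSTR are evaluated at the outlet concentration: r_B = 1.39×4.194^2 = 24.45, r_C = 0.604×4.194^0.5 = 1.237.
Overall selectivity = C_B/C_C = r_Bτ/(r_Cτ) = r_B/r_C = 19.8.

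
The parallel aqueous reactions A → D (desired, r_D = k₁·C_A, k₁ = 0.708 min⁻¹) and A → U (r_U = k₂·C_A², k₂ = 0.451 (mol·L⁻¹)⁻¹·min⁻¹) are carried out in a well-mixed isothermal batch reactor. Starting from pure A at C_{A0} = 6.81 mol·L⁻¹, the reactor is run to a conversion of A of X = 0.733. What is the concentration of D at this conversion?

C_A = C_{A0}(1−X) = 1.818 mol·L⁻¹.
Along a PFR/batch, dC_D/dC_A = −r_D/(r_D+r_U) = −k₁/(k₁+k₂·C_A).
Integrating from C_{A0} to C_A: C_D = (0.708/0.451)·ln[(0.708+0.451·6.81)/(0.708+0.451·1.82)] = 1.570·ln(3.779/1.528) = 1.422 mol·L⁻¹.

1.42 mol·L⁻¹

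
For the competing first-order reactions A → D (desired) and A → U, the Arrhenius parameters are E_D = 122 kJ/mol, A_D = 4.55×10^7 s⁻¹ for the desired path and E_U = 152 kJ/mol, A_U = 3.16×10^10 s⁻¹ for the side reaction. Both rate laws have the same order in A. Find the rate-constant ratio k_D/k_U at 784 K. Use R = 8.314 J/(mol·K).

k_D/k_U = (A_D/A_U)·exp[−(E_D−E_U)/(RT)] = (A_D/A_U)·exp[(E_U−E_D)/(RT)].
(E_U−E_D)/(RT) = (152−122)×10³/(8.314×784) = 30000/6518 = 4.603.
k_D/k_U = (4.55×10^7/3.16×10^10)·exp(4.603) = 0.001440 × 99.73 = 0.144.
Since E_D < E_U, lowering the temperature improves selectivity toward D.

0.144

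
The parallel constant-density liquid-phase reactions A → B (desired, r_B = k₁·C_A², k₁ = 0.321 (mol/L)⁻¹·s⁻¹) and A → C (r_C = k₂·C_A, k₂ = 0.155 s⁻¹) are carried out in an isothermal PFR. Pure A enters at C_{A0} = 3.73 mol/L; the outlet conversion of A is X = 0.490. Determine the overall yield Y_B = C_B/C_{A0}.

0.416

C_A = C_{A0}(1−X) = 1.902 mol/L.
Along a PFR/batch, dC_C/dC_A = −r_C/(r_B+r_C) = −k₂/(k₂+k₁·C_A).
Integrating from C_{A0} to C_A: C_C = (0.155/0.321)·ln[(0.155+0.321·3.73)/(0.155+0.321·1.90)] = 0.4829·ln(1.352/0.7656) = 0.2747 mol/L.
Then C_B = (C_{A0}−C_A) − C_C = 1.828 − 0.2747 = 1.553 mol/L.
Y_B = C_B/C_{A0} = 1.553/3.73 = 0.416.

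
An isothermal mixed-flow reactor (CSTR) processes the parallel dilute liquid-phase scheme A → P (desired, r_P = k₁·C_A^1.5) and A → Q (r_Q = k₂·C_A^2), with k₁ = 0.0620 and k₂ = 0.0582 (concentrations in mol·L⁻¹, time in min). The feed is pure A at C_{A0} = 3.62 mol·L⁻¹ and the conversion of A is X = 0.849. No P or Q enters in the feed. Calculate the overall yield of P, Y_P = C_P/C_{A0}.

0.501

Exit C_A = C_{A0}(1−X) = 3.62×0.151 = 0.5466 mol·L⁻¹.
Rates in a CSTR are evaluated at the outlet concentration: r_P = 0.0620×0.5466^1.5 = 0.02506, r_Q = 0.0582×0.5466^2 = 0.01739.
Fraction of consumed A going to P: r_P/(r_P+r_Q) = 0.5903.
C_P = 0.5903·C_{A0}·X = 0.5903×3.62×0.849 = 1.81 mol·L⁻¹; Y_P = C_P/C_{A0} = 0.501.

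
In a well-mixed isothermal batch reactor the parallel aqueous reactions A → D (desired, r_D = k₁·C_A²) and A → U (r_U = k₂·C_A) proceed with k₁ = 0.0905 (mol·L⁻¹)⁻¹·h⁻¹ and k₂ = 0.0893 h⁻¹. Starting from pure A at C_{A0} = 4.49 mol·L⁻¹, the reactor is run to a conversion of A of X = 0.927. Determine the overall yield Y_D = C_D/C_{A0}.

0.613

C_A = C_{A0}(1−X) = 0.3278 mol·L⁻¹.
Along a PFR/batch, dC_U/dC_A = −r_U/(r_D+r_U) = −k₂/(k₂+k₁·C_A).
Integrating from C_{A0} to C_A: C_U = (0.0893/0.0905)·ln[(0.0893+0.0905·4.49)/(0.0893+0.0905·0.328)] = 0.9867·ln(0.4956/0.1190) = 1.408 mol·L⁻¹.
Then C_D = (C_{A0}−C_A) − C_U = 4.162 − 1.408 = 2.754 mol·L⁻¹.
Y_D = C_D/C_{A0} = 2.754/4.49 = 0.613.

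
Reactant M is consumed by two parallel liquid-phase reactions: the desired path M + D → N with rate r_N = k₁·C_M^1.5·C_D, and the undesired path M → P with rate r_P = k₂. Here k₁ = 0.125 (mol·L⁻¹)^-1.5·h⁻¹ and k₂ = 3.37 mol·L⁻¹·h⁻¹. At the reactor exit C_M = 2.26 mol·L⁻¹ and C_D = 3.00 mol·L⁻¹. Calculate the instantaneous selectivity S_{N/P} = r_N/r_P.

0.378

S_{N/P} = r_N/r_P = (k₁·C_M^1.5·C_D)/(k₂) = (k₁/k₂)·C_M^1.5·C_D.
= (0.125×2.260^1.5×3.000) / (3.37) = 1.274/3.370 = 0.378.
Since the desired path is higher order in M, keeping C_M high (PFR or concentrated feed) favours N.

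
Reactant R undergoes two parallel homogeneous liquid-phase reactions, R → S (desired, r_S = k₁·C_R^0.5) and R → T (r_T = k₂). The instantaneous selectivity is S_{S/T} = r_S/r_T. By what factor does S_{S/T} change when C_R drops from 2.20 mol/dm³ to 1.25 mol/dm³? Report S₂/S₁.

S_{S/T} = (k₁/k₂)·C_R^0.5, so S₂/S₁ = (C_{R,2}/C_{R,1})^0.5.
= (1.25/2.20)^0.5 = (0.5682)^0.5 = 0.754.
Selectivity toward S falls as C_R falls — high-concentration operation is favoured.

0.754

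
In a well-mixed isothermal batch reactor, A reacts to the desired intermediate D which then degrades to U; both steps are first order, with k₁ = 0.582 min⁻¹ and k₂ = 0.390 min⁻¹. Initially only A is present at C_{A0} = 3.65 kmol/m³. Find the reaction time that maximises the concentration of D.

2.09 min

For first-order series the maximum of C_D occurs at t_opt = ln(k₂/k₁)/(k₂−k₁).
= ln(0.390/0.582)/(0.390−0.582) = ln(0.6701)/-0.1920 = -0.4003/-0.1920 = 2.09 min.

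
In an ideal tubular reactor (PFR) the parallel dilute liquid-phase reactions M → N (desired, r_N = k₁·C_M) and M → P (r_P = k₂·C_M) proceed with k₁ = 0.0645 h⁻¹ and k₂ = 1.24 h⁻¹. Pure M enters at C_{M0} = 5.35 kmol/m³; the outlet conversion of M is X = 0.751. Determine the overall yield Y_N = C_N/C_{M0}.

C_M = C_{M0}(1−X) = 1.332 kmol/m³.
Both paths are first order in M, so the instantaneous fraction to N is constant: dC_N/d(−C_M) = k₁/(k₁+k₂) = 0.04944.
C_N = 0.04944·(C_{M0}−C_M) = 0.04944×4.018 = 0.199 kmol/m³.
Y_N = C_N/C_{M0} = 0.1987/5.35 = 0.0371.

0.0371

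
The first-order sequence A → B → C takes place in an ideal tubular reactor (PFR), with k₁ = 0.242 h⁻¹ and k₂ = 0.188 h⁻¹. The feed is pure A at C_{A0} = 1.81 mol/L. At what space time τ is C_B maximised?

For first-order series the maximum of C_B occurs at τ_opt = ln(k₂/k₁)/(k₂−k₁).
= ln(0.188/0.242)/(0.188−0.242) = ln(0.7769)/-0.05400 = -0.2525/-0.05400 = 4.68 h.

4.68 h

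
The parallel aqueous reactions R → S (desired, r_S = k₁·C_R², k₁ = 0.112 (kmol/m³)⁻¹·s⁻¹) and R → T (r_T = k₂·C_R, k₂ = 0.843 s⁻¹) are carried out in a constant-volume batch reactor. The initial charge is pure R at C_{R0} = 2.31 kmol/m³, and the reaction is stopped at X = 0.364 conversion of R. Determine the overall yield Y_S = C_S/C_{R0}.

0.0729

C_R = C_{R0}(1−X) = 1.469 kmol/m³.
Along a PFR/batch, dC_T/dC_R = −r_T/(r_S+r_T) = −k₂/(k₂+k₁·C_R).
Integrating from C_{R0} to C_R: C_T = (0.843/0.112)·ln[(0.843+0.112·2.31)/(0.843+0.112·1.47)] = 7.527·ln(1.102/1.008) = 0.6726 kmol/m³.
Then C_S = (C_{R0}−C_R) − C_T = 0.8408 − 0.6726 = 0.1683 kmol/m³.
Y_S = C_S/C_{R0} = 0.1683/2.31 = 0.0729.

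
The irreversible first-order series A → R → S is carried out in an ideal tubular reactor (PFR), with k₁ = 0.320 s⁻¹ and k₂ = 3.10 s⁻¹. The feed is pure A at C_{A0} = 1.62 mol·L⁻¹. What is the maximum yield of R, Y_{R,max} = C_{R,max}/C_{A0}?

For a first-order series the maximum intermediate yield is C_{R,max}/C_{A0} = (k₁/k₂)^[k₂/(k₂−k₁)].
= (0.320/3.10)^(3.10/(3.10−0.320)) = (0.1032)^(1.115) = 0.07948.

0.0795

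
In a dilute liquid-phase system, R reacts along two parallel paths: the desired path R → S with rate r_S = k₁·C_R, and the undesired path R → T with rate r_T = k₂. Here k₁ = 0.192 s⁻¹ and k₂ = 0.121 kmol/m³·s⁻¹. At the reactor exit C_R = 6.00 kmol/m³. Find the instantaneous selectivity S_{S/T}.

9.52

S_{S/T} = r_S/r_T = (k₁·C_R)/(k₂) = (k₁/k₂)·C_R.
= (0.192×6.000) / (0.121) = 1.152/0.1210 = 9.52.
Since the desired path is higher order in R, keeping C_R high (PFR or concentrated feed) favours S.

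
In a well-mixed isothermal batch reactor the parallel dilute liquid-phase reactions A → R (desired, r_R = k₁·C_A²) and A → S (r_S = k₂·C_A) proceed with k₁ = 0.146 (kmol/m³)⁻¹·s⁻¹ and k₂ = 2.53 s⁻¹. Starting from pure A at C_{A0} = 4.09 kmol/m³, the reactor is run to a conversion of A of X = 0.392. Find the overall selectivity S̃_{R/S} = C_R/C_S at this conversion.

C_A = C_{A0}(1−X) = 2.487 kmol/m³.
Along a PFR/batch, dC_S/dC_A = −r_S/(r_R+r_S) = −k₂/(k₂+k₁·C_A).
Integrating from C_{A0} to C_A: C_S = (2.53/0.146)·ln[(2.53+0.146·4.09)/(2.53+0.146·2.49)] = 17.33·ln(3.127/2.893) = 1.348 kmol/m³.
Then C_R = (C_{A0}−C_A) − C_S = 1.603 − 1.348 = 0.2550 kmol/m³.
S̃_{R/S} = C_R/C_S = 0.2550/1.348 = 0.189.

0.189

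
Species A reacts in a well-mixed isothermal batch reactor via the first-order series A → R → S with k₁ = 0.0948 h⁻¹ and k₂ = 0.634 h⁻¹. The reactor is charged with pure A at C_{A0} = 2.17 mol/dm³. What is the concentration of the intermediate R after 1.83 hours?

The intermediate concentration in a first-order A→B→C sequence is C_R = k₁C_{A0}(e^(−k₁t) − e^(−k₂t))/(k₂−k₁).
e^(−k₁t) = e^(−0.0948×1.83) = e^(−0.1735) = 0.8407; e^(−k₂t) = e^(−1.160) = 0.3134.
C_R = 0.0948×2.17/(0.634−0.0948) × (0.8407−0.3134) = 0.3815×0.5273 = 0.2012 mol/dm³.

0.201 mol/dm³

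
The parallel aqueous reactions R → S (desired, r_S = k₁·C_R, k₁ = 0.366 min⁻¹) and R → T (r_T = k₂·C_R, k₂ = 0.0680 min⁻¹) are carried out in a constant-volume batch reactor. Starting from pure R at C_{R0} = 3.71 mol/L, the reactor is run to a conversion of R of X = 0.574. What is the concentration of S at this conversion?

1.80 mol/L

C_R = C_{R0}(1−X) = 1.580 mol/L.
Both paths are first order in R, so the instantaneous fraction to S is constant: dC_S/d(−C_R) = k₁/(k₁+k₂) = 0.8433.
C_S = 0.8433·(C_{R0}−C_R) = 0.8433×2.130 = 1.80 mol/L.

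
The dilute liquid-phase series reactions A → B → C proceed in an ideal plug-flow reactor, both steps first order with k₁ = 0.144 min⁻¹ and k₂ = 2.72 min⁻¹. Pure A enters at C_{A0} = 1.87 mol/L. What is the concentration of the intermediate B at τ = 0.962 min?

0.0834 mol/L

The intermediate concentration in a first-order A→B→C sequence is C_B = k₁C_{A0}(e^(−k₁τ) − e^(−k₂τ))/(k₂−k₁).
e^(−k₁τ) = e^(−0.144×0.962) = e^(−0.1385) = 0.8706; e^(−k₂τ) = e^(−2.617) = 0.07305.
C_B = 0.144×1.87/(2.72−0.144) × (0.8706−0.07305) = 0.1045×0.7976 = 0.08338 mol/L.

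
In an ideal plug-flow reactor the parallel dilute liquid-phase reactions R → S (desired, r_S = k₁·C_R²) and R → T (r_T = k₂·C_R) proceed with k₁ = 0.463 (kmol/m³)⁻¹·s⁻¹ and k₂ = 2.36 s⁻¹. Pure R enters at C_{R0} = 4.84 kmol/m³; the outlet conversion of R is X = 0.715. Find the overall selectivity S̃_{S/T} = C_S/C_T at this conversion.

C_R = C_{R0}(1−X) = 1.379 kmol/m³.
Along a PFR/batch, dC_T/dC_R = −r_T/(r_S+r_T) = −k₂/(k₂+k₁·C_R).
Integrating from C_{R0} to C_R: C_T = (2.36/0.463)·ln[(2.36+0.463·4.84)/(2.36+0.463·1.38)] = 5.097·ln(4.601/2.999) = 2.182 kmol/m³.
Then C_S = (C_{R0}−C_R) − C_T = 3.461 − 2.182 = 1.279 kmol/m³.
S̃_{S/T} = C_S/C_T = 1.279/2.182 = 0.586.

0.586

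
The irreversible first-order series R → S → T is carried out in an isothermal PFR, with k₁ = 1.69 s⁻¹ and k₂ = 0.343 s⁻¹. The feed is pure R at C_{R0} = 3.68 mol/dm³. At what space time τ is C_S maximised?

1.18 s

Setting dC_S/dτ = 0 gives τ_opt = ln(k₂/k₁)/(k₂−k₁).
= ln(0.343/1.69)/(0.343−1.69) = ln(0.2030)/-1.347 = -1.595/-1.347 = 1.18 s.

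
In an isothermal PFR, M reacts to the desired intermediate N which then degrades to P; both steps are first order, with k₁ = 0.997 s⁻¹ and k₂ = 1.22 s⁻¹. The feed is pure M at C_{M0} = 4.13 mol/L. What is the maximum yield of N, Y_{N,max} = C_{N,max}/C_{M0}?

For a first-order series the maximum intermediate yield is C_{N,max}/C_{M0} = (k₁/k₂)^[k₂/(k₂−k₁)].
= (0.997/1.22)^(1.22/(1.22−0.997)) = (0.8172)^(5.471) = 0.3314.

0.331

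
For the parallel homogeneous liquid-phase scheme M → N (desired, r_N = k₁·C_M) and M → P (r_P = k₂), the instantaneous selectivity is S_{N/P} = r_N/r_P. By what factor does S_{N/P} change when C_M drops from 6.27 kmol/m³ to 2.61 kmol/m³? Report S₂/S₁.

0.416

S_{N/P} = (k₁/k₂)·C_M, so S₂/S₁ = (C_{M,2}/C_{M,1}).
= 2.61/6.27 = 0.416.
Selectivity toward N falls as C_M falls — high-concentration operation is favoured.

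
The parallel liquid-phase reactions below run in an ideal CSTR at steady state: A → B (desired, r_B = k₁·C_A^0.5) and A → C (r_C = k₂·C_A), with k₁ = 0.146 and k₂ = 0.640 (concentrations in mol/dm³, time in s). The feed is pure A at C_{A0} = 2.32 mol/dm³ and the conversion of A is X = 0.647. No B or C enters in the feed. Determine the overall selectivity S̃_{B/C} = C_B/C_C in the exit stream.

Exit C_A = C_{A0}(1−X) = 2.32×0.353 = 0.8190 mol/dm³.
In a CSTR the entire volume is at exit conditions, so r_B = 0.146×0.8190^0.5 = 0.1321 and r_C = 0.640×0.8190 = 0.5241.
Overall selectivity = C_B/C_C = r_Bτ/(r_Cτ) = r_B/r_C = 0.252.

0.252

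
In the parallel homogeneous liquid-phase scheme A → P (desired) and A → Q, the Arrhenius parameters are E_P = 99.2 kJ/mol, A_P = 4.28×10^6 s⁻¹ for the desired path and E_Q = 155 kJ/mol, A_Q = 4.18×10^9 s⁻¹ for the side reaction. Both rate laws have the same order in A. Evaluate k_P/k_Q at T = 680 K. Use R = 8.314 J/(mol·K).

19.8

With equal orders, S_{P/Q} = k_P/k_Q = (A_P/A_Q)·exp[(E_Q−E_P)/(RT)].
(E_Q−E_P)/(RT) = (155−99.2)×10³/(8.314×680) = 55800/5654 = 9.870.
k_P/k_Q = (4.28×10^6/4.18×10^9)·exp(9.870) = 0.001024 × 19341 = 19.8.
Since E_P < E_Q, lowering the temperature improves selectivity toward P.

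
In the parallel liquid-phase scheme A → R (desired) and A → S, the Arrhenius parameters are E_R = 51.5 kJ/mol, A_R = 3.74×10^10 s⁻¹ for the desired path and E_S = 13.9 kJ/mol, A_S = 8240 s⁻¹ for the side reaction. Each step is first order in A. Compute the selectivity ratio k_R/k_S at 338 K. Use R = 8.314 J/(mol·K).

k_R/k_S = (A_R/A_S)·exp[−(E_R−E_S)/(RT)] = (A_R/A_S)·exp[(E_S−E_R)/(RT)].
(E_S−E_R)/(RT) = (13.9−51.5)×10³/(8.314×338) = -37600/2810 = -13.38.
k_R/k_S = (3.74×10^10/8240)·exp(-13.38) = 4.539×10^6 × 1.546×10^-6 = 7.01.
Since E_R > E_S, raising the temperature improves selectivity toward R.

7.01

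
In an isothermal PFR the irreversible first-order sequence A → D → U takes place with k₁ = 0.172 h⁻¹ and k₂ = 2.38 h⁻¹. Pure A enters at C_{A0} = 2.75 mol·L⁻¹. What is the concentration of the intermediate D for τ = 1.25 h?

Solving the coupled first-order balances gives C_D(τ) = [k₁/(k₂−k₁)]·C_{A0}·(e^(−k₁τ) − e^(−k₂τ)).
e^(−k₁τ) = e^(−0.172×1.25) = e^(−0.2150) = 0.8065; e^(−k₂τ) = e^(−2.975) = 0.05105.
C_D = 0.172×2.75/(2.38−0.172) × (0.8065−0.05105) = 0.2142×0.7555 = 0.1618 mol·L⁻¹.

0.162 mol·L⁻¹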